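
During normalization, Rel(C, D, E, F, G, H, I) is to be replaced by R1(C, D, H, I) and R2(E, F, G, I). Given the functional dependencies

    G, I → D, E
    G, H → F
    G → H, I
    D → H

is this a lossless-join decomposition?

No

Common attributes: R1 ∩ R2 = {I}.
No dependency enlarges {I}, so (I)⁺ = {I}.
The closure contains neither all of R1 = {C, D, H, I} nor all of R2 = {E, F, G, I}, so the common attributes are not a superkey of either fragment. The join is lossy.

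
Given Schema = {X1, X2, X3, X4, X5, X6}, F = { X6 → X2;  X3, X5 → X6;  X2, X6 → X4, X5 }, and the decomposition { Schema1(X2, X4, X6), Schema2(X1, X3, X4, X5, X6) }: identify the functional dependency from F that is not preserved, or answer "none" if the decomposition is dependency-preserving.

none

X6 → X2 lies within Schema1.
X3, X5 → X6 lies within Schema2.
X2, X6 → X4, X5: restricted closure across fragments reaches X4, X5.
Every dependency is enforceable on the fragments, so the decomposition is dependency-preserving.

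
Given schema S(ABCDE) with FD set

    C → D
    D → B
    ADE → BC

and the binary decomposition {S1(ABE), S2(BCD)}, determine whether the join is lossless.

No

Common attributes: S1 ∩ S2 = {B}.
No dependency enlarges {B}, so (B)⁺ = {B}.
The closure contains neither all of S1 = {ABE} nor all of S2 = {BCD}, so the common attributes are not a superkey of either fragment. The join is lossy.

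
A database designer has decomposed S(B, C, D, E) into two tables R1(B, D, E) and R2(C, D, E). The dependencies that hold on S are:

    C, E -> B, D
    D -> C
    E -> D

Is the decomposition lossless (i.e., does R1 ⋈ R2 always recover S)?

Yes

Common attributes: R1 ∩ R2 = {D, E}.
Closure of {D, E}: D → C applies, adding C; C, E → B, D applies, adding B. So (D, E)⁺ = {B, C, D, E}.
This closure contains every attribute of R1, so R1 ∩ R2 → R1. The join is lossless.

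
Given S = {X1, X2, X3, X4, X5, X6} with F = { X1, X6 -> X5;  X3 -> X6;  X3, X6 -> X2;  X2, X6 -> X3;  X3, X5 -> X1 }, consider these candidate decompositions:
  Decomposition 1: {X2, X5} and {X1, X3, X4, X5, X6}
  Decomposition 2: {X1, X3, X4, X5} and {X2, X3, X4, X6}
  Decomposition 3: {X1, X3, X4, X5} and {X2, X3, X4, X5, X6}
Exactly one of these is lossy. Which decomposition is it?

Decomposition 1: common = {X5}, closure = {X5} → lossy.
Decomposition 2: common = {X3, X4}, closure = {X2, X3, X4, X6} → lossless.
Decomposition 3: common = {X3, X4, X5}, closure = {X1, X2, X3, X4, X5, X6} → lossless.

Decomposition 1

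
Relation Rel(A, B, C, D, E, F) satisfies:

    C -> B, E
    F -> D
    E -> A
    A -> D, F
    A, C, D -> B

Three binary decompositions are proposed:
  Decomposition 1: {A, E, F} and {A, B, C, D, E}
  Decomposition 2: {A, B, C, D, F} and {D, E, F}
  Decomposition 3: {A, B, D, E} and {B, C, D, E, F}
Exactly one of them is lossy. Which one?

Decomposition 2

Decomposition 1: common = {A, E}, closure = {A, D, E, F} → lossless.
Decomposition 2: common = {D, F}, closure = {D, F} → lossy.
Decomposition 3: common = {B, D, E}, closure = {A, B, D, E, F} → lossless.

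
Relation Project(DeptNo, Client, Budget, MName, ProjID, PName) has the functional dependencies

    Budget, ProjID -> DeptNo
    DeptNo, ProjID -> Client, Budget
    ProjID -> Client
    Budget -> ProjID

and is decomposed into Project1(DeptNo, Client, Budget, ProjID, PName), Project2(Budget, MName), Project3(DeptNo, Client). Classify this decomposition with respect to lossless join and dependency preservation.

lossy but dependency-preserving

Lossless test (chase): Rows 1 and 2 agree on Budget; apply Budget→ProjID and equate their ProjID entries. Rows 1 and 2 agree on Budget, ProjID; apply Budget, ProjID→DeptNo and equate their DeptNo entries. Rows 1 and 2 agree on DeptNo, ProjID; apply DeptNo, ProjID→Client, Budget and equate their Client, Budget entries. No row becomes fully distinguished — the join is lossy.
Dependency preservation: every FD's attributes lie within a single fragment, so each can be enforced locally — preserved.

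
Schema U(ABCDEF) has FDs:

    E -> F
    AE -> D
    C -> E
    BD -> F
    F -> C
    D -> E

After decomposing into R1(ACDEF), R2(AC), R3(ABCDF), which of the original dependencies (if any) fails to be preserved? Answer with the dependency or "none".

E → F lies within R1.
AE → D lies within R1.
C → E lies within R1.
BD → F lies within R3.
F → C lies within R1.
D → E lies within R1.
Every dependency is enforceable on the fragments, so the decomposition is dependency-preserving.

none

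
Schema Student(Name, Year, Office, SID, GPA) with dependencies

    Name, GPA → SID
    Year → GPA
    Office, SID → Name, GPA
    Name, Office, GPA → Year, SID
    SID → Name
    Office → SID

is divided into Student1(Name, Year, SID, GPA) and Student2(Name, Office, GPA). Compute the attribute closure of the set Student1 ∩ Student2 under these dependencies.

Student1 ∩ Student2 = {Name, GPA}.
Name, GPA → SID applies, adding SID
Closure: {Name, SID, GPA}.

Name, SID, GPA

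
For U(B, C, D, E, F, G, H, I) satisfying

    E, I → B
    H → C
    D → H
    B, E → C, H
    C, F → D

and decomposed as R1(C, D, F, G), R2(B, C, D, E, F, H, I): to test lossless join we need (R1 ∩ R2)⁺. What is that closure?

R1 ∩ R2 = {C, D, F}.
D → H applies, adding H
Closure: {C, D, F, H}.

C, D, F, H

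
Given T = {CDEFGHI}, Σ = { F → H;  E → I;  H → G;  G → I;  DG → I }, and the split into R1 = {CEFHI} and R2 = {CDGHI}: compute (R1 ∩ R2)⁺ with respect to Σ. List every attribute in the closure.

CGHI

R1 ∩ R2 = {CHI}.
H → G applies, adding G
Closure: {CGHI}.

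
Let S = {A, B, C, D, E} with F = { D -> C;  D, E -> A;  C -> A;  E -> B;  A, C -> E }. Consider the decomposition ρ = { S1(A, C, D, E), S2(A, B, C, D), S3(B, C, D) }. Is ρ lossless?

Yes

Chase test. Columns are A, B, C, D, E; row i has aⱼ where attribute j ∈ Si, else bᵢⱼ.
Initial tableau (one row per fragment):
  row 1: a1 b12 a3 a4 a5
  row 2: a1 a2 a3 a4 b25
  row 3: b31 a2 a3 a4 b35
Rows 1 and 3 agree on C; apply C→A and equate their A entries.
Rows 1 and 2 agree on A, C; apply A, C→E and equate their E entries.
Rows 1 and 3 agree on A, C; apply A, C→E and equate their E entries.
Rows 1 and 2 agree on E; apply E→B and equate their B entries.
Row 1 is now all distinguished symbols — the join is lossless.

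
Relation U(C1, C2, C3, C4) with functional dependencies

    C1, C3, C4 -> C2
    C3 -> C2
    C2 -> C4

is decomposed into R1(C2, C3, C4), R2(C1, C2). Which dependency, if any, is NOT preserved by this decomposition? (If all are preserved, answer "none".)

C1, C3, C4 → C2: restricted closure across fragments reaches C2.
C3 → C2 lies within R1.
C2 → C4 lies within R1.
Every dependency is enforceable on the fragments, so the decomposition is dependency-preserving.

none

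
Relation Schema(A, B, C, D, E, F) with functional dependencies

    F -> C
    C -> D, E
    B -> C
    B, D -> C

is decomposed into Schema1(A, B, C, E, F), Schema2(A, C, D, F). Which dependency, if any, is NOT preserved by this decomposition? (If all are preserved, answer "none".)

none

F → C lies within Schema1.
C → D, E: restricted closure across fragments reaches D, E.
B → C lies within Schema1.
B, D → C: restricted closure across fragments reaches C.
Every dependency is enforceable on the fragments, so the decomposition is dependency-preserving.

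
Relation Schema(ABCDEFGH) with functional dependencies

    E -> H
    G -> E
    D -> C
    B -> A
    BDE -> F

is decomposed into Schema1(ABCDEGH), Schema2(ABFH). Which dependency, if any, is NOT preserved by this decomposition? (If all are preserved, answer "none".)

Check BDE → F: no single fragment contains all of {BDEF}, and the restricted closure of {BDE} across the fragments never reaches {F}.
E → H is preserved.
G → E is preserved.
D → C is preserved.
B → A is preserved.

BDE -> F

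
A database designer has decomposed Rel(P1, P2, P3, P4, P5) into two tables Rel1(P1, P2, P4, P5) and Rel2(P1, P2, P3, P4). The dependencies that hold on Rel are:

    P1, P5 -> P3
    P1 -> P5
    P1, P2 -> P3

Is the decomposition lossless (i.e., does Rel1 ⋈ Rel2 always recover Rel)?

Yes

Common attributes: Rel1 ∩ Rel2 = {P1, P2, P4}.
Closure of {P1, P2, P4}: P1 → P5 applies, adding P5; P1, P2 → P3 applies, adding P3. So (P1, P2, P4)⁺ = {P1, P2, P3, P4, P5}.
This closure contains every attribute of Rel1, so Rel1 ∩ Rel2 → Rel1. The join is lossless.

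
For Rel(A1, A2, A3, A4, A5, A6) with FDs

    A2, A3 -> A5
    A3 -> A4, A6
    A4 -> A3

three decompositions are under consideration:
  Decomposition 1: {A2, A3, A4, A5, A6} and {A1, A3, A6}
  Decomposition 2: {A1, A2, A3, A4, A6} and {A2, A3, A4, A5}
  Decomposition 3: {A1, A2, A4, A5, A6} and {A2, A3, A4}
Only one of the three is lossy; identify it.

Decomposition 1

Decomposition 1: common = {A3, A6}, closure = {A3, A4, A6} → lossy.
Decomposition 2: common = {A2, A3, A4}, closure = {A2, A3, A4, A5, A6} → lossless.
Decomposition 3: common = {A2, A4}, closure = {A2, A3, A4, A5, A6} → lossless.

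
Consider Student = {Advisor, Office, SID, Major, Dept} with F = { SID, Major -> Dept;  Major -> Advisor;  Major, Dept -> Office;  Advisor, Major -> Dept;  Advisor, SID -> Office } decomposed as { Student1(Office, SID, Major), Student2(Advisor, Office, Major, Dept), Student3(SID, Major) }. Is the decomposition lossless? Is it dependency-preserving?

lossless but not dependency-preserving

Lossless test (chase): Rows 1 and 3 agree on SID, Major; apply SID, Major→Dept and equate their Dept entries. Rows 1 and 2 agree on Major; apply Major→Advisor and equate their Advisor entries. Rows 1 and 3 agree on Major; apply Major→Advisor and equate their Advisor entries. Rows 1 and 3 agree on Major, Dept; apply Major, Dept→Office and equate their Office entries. Rows 1 and 2 agree on Advisor, Major; apply Advisor, Major→Dept and equate their Dept entries. Row 1 is now all distinguished symbols — the join is lossless.
Dependency preservation: the restricted closure of {Advisor, SID} across the fragments never reaches {Office}, so Advisor, SID → Office cannot be enforced without a join — not preserved.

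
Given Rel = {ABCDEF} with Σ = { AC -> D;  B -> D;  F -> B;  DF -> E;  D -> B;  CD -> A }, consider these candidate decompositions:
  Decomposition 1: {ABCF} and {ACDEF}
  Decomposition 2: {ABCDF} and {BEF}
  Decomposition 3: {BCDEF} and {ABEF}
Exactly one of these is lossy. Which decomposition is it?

Decomposition 3

Decomposition 1: common = {ACF}, closure = {ABCDEF} → lossless.
Decomposition 2: common = {BF}, closure = {BDEF} → lossless.
Decomposition 3: common = {BEF}, closure = {BDEF} → lossy.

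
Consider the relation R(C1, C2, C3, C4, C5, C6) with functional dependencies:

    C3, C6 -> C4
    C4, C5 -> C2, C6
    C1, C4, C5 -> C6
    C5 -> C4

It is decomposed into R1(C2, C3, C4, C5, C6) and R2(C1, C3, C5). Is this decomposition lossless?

Yes

Common attributes: R1 ∩ R2 = {C3, C5}.
Closure of {C3, C5}: C5 → C4 applies, adding C4; C4, C5 → C2, C6 applies, adding C2, C6. So (C3, C5)⁺ = {C2, C3, C4, C5, C6}.
This closure contains every attribute of R1, so R1 ∩ R2 → R1. The join is lossless.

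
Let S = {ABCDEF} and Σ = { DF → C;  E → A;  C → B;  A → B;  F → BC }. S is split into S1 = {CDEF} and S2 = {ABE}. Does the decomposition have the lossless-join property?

Yes

Common attributes: S1 ∩ S2 = {E}.
Closure of {E}: E → A applies, adding A; A → B applies, adding B. So (E)⁺ = {ABE}.
This closure contains every attribute of S2, so S1 ∩ S2 → S2. The join is lossless.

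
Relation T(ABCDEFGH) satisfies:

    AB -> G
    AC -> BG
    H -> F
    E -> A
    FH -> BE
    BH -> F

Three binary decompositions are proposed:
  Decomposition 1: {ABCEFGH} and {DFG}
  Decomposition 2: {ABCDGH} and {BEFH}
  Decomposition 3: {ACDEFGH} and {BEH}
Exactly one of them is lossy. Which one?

Decomposition 1

Decomposition 1: common = {FG}, closure = {FG} → lossy.
Decomposition 2: common = {BH}, closure = {ABEFGH} → lossless.
Decomposition 3: common = {EH}, closure = {ABEFGH} → lossless.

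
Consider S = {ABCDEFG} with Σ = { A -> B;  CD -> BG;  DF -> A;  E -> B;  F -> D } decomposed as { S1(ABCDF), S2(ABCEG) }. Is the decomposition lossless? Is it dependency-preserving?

Lossless test: (ABC)⁺ = {ABC}, which is a superkey of neither fragment — lossy.
Dependency preservation: the restricted closure of {CD} across the fragments never reaches {BG}, so CD → BG cannot be enforced without a join — not preserved.

lossy and not dependency-preserving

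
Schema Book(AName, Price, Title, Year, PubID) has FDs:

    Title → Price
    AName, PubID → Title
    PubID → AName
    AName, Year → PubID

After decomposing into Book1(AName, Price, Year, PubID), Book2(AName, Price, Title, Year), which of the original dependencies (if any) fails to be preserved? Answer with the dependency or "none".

Check AName, PubID → Title: no single fragment contains all of {AName, Title, PubID}, and the restricted closure of {AName, PubID} across the fragments never reaches {Title}.
Title → Price is preserved.
PubID → AName is preserved.
AName, Year → PubID is preserved.

AName, PubID → Title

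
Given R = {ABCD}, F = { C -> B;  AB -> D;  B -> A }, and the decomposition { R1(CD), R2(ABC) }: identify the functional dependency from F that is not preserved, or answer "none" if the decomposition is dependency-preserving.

AB -> D

Check AB → D: no single fragment contains all of {ABD}, and the restricted closure of {AB} across the fragments never reaches {D}.
C → B is preserved.
B → A is preserved.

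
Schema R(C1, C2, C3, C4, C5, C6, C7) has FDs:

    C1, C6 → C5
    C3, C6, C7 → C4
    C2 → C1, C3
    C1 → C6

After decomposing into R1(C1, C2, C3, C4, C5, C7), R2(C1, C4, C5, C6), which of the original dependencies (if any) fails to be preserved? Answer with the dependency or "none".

C3, C6, C7 → C4

Check C3, C6, C7 → C4: no single fragment contains all of {C3, C4, C6, C7}, and the restricted closure of {C3, C6, C7} across the fragments never reaches {C4}.
C1, C6 → C5 is preserved.
C2 → C1, C3 is preserved.
C1 → C6 is preserved.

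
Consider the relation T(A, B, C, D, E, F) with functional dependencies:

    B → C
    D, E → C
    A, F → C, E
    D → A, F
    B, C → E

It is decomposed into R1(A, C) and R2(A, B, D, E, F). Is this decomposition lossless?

No

Common attributes: R1 ∩ R2 = {A}.
No dependency enlarges {A}, so (A)⁺ = {A}.
The closure contains neither all of R1 = {A, C} nor all of R2 = {A, B, D, E, F}, so the common attributes are not a superkey of either fragment. The join is lossy.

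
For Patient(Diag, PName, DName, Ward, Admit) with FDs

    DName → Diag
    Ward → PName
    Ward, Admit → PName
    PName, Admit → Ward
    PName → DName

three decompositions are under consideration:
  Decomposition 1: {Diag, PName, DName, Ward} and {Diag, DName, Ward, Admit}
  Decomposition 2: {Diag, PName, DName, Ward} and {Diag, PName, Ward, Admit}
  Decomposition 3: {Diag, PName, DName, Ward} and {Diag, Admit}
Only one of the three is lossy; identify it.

Decomposition 1: common = {Diag, DName, Ward}, closure = {Diag, PName, DName, Ward} → lossless.
Decomposition 2: common = {Diag, PName, Ward}, closure = {Diag, PName, DName, Ward} → lossless.
Decomposition 3: common = {Diag}, closure = {Diag} → lossy.

Decomposition 3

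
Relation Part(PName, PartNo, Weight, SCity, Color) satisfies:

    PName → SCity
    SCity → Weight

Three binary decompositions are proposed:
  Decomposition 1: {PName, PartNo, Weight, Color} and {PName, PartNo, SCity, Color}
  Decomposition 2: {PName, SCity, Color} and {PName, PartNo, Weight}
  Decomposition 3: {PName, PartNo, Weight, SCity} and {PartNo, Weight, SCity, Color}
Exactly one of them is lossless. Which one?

Decomposition 1: common = {PName, PartNo, Color}, closure = {PName, PartNo, Weight, SCity, Color} → lossless.
Decomposition 2: common = {PName}, closure = {PName, Weight, SCity} → lossy.
Decomposition 3: common = {PartNo, Weight, SCity}, closure = {PartNo, Weight, SCity} → lossy.

Decomposition 1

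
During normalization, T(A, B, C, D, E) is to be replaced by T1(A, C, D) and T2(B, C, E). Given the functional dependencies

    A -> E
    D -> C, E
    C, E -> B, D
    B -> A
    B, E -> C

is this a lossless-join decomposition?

No

Common attributes: T1 ∩ T2 = {C}.
No dependency enlarges {C}, so (C)⁺ = {C}.
The closure contains neither all of T1 = {A, C, D} nor all of T2 = {B, C, E}, so the common attributes are not a superkey of either fragment. The join is lossy.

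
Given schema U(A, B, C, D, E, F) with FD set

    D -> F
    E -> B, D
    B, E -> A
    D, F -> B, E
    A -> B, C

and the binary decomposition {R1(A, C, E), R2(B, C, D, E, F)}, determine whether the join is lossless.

Common attributes: R1 ∩ R2 = {C, E}.
Closure of {C, E}: E → B, D applies, adding B, D; B, E → A applies, adding A; D → F applies, adding F. So (C, E)⁺ = {A, B, C, D, E, F}.
This closure contains every attribute of R1, so R1 ∩ R2 → R1. The join is lossless.

Yes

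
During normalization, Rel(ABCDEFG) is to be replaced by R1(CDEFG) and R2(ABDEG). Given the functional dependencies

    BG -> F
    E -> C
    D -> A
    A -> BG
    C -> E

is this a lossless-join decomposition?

Yes

Common attributes: R1 ∩ R2 = {DEG}.
Closure of {DEG}: E → C applies, adding C; D → A applies, adding A; A → BG applies, adding B; BG → F applies, adding F. So (DEG)⁺ = {ABCDEFG}.
This closure contains every attribute of R1, so R1 ∩ R2 → R1. The join is lossless.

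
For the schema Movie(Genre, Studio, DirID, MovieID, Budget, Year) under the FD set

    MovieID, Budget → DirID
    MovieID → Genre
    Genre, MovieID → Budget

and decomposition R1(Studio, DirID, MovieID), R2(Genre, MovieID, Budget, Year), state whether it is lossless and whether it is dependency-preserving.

lossy but dependency-preserving

Lossless test: (MovieID)⁺ = {Genre, DirID, MovieID, Budget}, which is a superkey of neither fragment — lossy.
Dependency preservation: MovieID, Budget → DirID is not contained in any single fragment, but the restricted closure of its left-hand side across the fragments still reaches the right-hand side; the remaining FDs each lie inside some fragment. All dependencies are preserved.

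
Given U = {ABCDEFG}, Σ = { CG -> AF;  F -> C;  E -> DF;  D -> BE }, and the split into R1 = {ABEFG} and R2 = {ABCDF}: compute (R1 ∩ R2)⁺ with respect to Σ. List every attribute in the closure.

R1 ∩ R2 = {ABF}.
F → C applies, adding C
Closure: {ABCF}.

ABCF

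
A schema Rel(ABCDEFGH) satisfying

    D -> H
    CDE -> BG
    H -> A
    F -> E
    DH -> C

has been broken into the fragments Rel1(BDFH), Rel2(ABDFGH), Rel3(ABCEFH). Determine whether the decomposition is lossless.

No

Chase test. Columns are ABCDEFGH; row i has aⱼ where attribute j ∈ Reli, else bᵢⱼ.
Initial tableau (one row per fragment):
  row 1: b11 a2 b13 a4 b15 a6 b17 a8
  row 2: a1 a2 b23 a4 b25 a6 a7 a8
  row 3: a1 a2 a3 b34 a5 a6 b37 a8
Rows 1 and 2 agree on H; apply H→A and equate their A entries.
Rows 1 and 2 agree on F; apply F→E and equate their E entries.
Rows 1 and 3 agree on F; apply F→E and equate their E entries.
Rows 1 and 2 agree on DH; apply DH→C and equate their C entries.
Rows 1 and 2 agree on CDE; apply CDE→BG and equate their BG entries.
No row becomes fully distinguished — the join is lossy.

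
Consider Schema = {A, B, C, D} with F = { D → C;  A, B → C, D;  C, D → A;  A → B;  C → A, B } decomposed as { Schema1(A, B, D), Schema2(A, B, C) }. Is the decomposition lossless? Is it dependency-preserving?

lossless and dependency-preserving

Lossless test: (A, B)⁺ = {A, B, C, D}, which contains all of one fragment — lossless.
Dependency preservation: D → C; A, B → C, D; C, D → A are not contained in any single fragment, but the restricted closure of each left-hand side across the fragments still reaches the right-hand side; the remaining FDs each lie inside some fragment. All dependencies are preserved.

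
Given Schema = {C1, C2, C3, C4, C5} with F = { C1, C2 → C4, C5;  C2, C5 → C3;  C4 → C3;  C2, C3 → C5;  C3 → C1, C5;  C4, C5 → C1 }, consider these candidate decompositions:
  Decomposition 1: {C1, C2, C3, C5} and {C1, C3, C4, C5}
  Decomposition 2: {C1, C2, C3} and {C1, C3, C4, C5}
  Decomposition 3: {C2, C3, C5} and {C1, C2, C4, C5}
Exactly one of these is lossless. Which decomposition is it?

Decomposition 3

Decomposition 1: common = {C1, C3, C5}, closure = {C1, C3, C5} → lossy.
Decomposition 2: common = {C1, C3}, closure = {C1, C3, C5} → lossy.
Decomposition 3: common = {C2, C5}, closure = {C1, C2, C3, C4, C5} → lossless.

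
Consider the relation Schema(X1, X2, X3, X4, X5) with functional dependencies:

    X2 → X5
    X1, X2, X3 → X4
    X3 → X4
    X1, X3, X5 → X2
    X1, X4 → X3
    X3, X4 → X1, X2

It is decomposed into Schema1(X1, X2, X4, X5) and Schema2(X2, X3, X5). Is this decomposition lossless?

No

Common attributes: Schema1 ∩ Schema2 = {X2, X5}.
No dependency enlarges {X2, X5}, so (X2, X5)⁺ = {X2, X5}.
The closure contains neither all of Schema1 = {X1, X2, X4, X5} nor all of Schema2 = {X2, X3, X5}, so the common attributes are not a superkey of either fragment. The join is lossy.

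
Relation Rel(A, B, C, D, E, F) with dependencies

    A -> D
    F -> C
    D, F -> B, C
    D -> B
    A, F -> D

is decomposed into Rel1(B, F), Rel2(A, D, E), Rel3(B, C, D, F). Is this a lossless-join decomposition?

Chase test. Columns are A, B, C, D, E, F; row i has aⱼ where attribute j ∈ Reli, else bᵢⱼ.
Initial tableau (one row per fragment):
  row 1: b11 a2 b13 b14 b15 a6
  row 2: a1 b22 b23 a4 a5 b26
  row 3: b31 a2 a3 a4 b35 a6
Rows 1 and 3 agree on F; apply F→C and equate their C entries.
Rows 2 and 3 agree on D; apply D→B and equate their B entries.
No row becomes fully distinguished — the join is lossy.

No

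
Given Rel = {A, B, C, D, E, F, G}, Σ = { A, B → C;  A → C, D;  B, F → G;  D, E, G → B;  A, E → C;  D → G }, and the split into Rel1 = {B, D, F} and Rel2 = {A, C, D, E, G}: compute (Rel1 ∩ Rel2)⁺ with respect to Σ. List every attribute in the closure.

D, G

Rel1 ∩ Rel2 = {D}.
D → G applies, adding G
Closure: {D, G}.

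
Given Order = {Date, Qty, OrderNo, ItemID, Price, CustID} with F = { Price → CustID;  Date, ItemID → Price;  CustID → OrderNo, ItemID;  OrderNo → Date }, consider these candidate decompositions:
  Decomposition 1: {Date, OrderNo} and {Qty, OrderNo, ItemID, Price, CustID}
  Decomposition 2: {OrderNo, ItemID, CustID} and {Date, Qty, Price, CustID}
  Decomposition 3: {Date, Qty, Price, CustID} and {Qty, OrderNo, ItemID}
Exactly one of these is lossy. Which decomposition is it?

Decomposition 1: common = {OrderNo}, closure = {Date, OrderNo} → lossless.
Decomposition 2: common = {CustID}, closure = {Date, OrderNo, ItemID, Price, CustID} → lossless.
Decomposition 3: common = {Qty}, closure = {Qty} → lossy.

Decomposition 3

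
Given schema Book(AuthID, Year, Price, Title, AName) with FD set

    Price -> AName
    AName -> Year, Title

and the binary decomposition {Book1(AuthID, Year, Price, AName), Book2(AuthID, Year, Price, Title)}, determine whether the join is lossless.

Yes

Common attributes: Book1 ∩ Book2 = {AuthID, Year, Price}.
Closure of {AuthID, Year, Price}: Price → AName applies, adding AName; AName → Year, Title applies, adding Title. So (AuthID, Year, Price)⁺ = {AuthID, Year, Price, Title, AName}.
This closure contains every attribute of Book1, so Book1 ∩ Book2 → Book1. The join is lossless.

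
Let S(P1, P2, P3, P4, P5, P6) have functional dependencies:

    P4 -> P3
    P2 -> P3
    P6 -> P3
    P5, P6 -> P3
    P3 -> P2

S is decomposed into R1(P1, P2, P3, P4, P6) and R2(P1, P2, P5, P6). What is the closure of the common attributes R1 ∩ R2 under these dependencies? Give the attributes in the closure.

R1 ∩ R2 = {P1, P2, P6}.
P2 → P3 applies, adding P3
Closure: {P1, P2, P3, P6}.

P1, P2, P3, P6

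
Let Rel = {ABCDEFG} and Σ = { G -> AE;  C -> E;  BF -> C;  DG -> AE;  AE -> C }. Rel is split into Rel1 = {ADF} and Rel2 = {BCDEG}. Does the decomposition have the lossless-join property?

Common attributes: Rel1 ∩ Rel2 = {D}.
No dependency enlarges {D}, so (D)⁺ = {D}.
The closure contains neither all of Rel1 = {ADF} nor all of Rel2 = {BCDEG}, so the common attributes are not a superkey of either fragment. The join is lossy.

No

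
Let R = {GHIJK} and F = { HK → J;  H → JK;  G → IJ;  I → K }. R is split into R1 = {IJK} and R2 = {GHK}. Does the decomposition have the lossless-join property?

No

Common attributes: R1 ∩ R2 = {K}.
No dependency enlarges {K}, so (K)⁺ = {K}.
The closure contains neither all of R1 = {IJK} nor all of R2 = {GHK}, so the common attributes are not a superkey of either fragment. The join is lossy.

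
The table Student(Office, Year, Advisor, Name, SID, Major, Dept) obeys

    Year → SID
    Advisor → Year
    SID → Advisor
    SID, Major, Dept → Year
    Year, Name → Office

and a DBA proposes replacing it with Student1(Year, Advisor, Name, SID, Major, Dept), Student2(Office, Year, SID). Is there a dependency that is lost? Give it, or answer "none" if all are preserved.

Check Year, Name → Office: no single fragment contains all of {Office, Year, Name}, and the restricted closure of {Year, Name} across the fragments never reaches {Office}.
Year → SID is preserved.
Advisor → Year is preserved.
SID → Advisor is preserved.
SID, Major, Dept → Year is preserved.

Year, Name → Office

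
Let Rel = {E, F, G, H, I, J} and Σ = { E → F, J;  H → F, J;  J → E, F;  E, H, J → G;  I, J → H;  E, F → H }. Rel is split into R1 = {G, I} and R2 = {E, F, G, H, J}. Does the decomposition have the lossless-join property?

Common attributes: R1 ∩ R2 = {G}.
No dependency enlarges {G}, so (G)⁺ = {G}.
The closure contains neither all of R1 = {G, I} nor all of R2 = {E, F, G, H, J}, so the common attributes are not a superkey of either fragment. The join is lossy.

No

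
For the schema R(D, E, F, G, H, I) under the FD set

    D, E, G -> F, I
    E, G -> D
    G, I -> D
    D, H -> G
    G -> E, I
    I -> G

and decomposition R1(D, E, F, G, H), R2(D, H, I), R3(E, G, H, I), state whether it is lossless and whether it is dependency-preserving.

Lossless test (chase): Rows 1 and 3 agree on E, G; apply E, G→D and equate their D entries. Rows 1 and 2 agree on D, H; apply D, H→G and equate their G entries. Rows 1 and 2 agree on G; apply G→E, I and equate their E, I entries. Rows 1 and 2 agree on D, E, G; apply D, E, G→F, I and equate their F, I entries. Rows 1 and 3 agree on D, E, G; apply D, E, G→F, I and equate their F, I entries. Row 1 is now all distinguished symbols — the join is lossless.
Dependency preservation: D, E, G → F, I; G, I → D are not contained in any single fragment, but the restricted closure of each left-hand side across the fragments still reaches the right-hand side; the remaining FDs each lie inside some fragment. All dependencies are preserved.

lossless and dependency-preserving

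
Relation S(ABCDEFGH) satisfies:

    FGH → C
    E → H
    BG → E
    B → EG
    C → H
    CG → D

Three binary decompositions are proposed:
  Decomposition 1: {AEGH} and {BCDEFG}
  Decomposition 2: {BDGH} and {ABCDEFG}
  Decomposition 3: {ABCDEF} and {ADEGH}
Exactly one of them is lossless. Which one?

Decomposition 2

Decomposition 1: common = {EG}, closure = {EGH} → lossy.
Decomposition 2: common = {BDG}, closure = {BDEGH} → lossless.
Decomposition 3: common = {ADE}, closure = {ADEH} → lossy.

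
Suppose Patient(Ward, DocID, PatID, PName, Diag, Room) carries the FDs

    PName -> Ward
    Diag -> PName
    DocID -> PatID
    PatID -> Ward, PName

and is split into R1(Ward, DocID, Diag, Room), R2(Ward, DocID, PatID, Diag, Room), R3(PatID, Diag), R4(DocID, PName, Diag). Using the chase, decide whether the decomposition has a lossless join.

Yes

Chase test. Columns are Ward, DocID, PatID, PName, Diag, Room; row i has aⱼ where attribute j ∈ Ri, else bᵢⱼ.
Initial tableau (one row per fragment):
  row 1: a1 a2 b13 b14 a5 a6
  row 2: a1 a2 a3 b24 a5 a6
  row 3: b31 b32 a3 b34 a5 b36
  row 4: b41 a2 b43 a4 a5 b46
Rows 1 and 2 agree on Diag; apply Diag→PName and equate their PName entries.
Rows 1 and 3 agree on Diag; apply Diag→PName and equate their PName entries.
Rows 1 and 4 agree on Diag; apply Diag→PName and equate their PName entries.
Rows 1 and 2 agree on DocID; apply DocID→PatID and equate their PatID entries.
Rows 1 and 4 agree on DocID; apply DocID→PatID and equate their PatID entries.
Rows 1 and 3 agree on PatID; apply PatID→Ward, PName and equate their Ward, PName entries.
Rows 1 and 4 agree on PatID; apply PatID→Ward, PName and equate their Ward, PName entries.
Row 1 is now all distinguished symbols — the join is lossless.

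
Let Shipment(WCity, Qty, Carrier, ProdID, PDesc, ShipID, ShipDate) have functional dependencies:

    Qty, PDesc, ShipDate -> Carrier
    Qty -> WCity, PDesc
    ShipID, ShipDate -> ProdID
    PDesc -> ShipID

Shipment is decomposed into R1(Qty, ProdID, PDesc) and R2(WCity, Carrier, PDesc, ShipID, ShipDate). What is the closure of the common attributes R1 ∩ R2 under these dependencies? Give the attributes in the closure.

R1 ∩ R2 = {PDesc}.
PDesc → ShipID applies, adding ShipID
Closure: {PDesc, ShipID}.

PDesc, ShipID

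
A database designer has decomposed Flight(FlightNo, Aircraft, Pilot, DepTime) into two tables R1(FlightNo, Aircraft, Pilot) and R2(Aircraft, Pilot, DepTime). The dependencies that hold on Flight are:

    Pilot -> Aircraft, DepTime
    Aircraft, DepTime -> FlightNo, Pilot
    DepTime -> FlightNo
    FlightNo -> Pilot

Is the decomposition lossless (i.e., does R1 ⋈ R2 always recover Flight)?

Common attributes: R1 ∩ R2 = {Aircraft, Pilot}.
Closure of {Aircraft, Pilot}: Pilot → Aircraft, DepTime applies, adding DepTime; Aircraft, DepTime → FlightNo, Pilot applies, adding FlightNo. So (Aircraft, Pilot)⁺ = {FlightNo, Aircraft, Pilot, DepTime}.
This closure contains every attribute of R1, so R1 ∩ R2 → R1. The join is lossless.

Yes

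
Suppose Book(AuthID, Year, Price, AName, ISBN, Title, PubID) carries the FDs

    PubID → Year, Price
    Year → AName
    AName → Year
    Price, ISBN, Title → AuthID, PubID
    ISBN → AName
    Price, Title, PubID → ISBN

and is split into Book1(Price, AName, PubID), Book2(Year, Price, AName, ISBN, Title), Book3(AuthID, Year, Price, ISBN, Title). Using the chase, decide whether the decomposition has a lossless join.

Chase test. Columns are AuthID, Year, Price, AName, ISBN, Title, PubID; row i has aⱼ where attribute j ∈ Booki, else bᵢⱼ.
Initial tableau (one row per fragment):
  row 1: b11 b12 a3 a4 b15 b16 a7
  row 2: b21 a2 a3 a4 a5 a6 b27
  row 3: a1 a2 a3 b34 a5 a6 b37
Rows 2 and 3 agree on Year; apply Year→AName and equate their AName entries.
Rows 1 and 2 agree on AName; apply AName→Year and equate their Year entries.
Rows 2 and 3 agree on Price, ISBN, Title; apply Price, ISBN, Title→AuthID, PubID and equate their AuthID, PubID entries.
No row becomes fully distinguished — the join is lossy.

No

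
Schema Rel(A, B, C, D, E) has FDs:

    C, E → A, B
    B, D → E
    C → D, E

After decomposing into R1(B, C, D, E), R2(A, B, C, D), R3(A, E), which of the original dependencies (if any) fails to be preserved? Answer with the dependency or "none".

none

C, E → A, B: restricted closure across fragments reaches A, B.
B, D → E lies within R1.
C → D, E lies within R1.
Every dependency is enforceable on the fragments, so the decomposition is dependency-preserving.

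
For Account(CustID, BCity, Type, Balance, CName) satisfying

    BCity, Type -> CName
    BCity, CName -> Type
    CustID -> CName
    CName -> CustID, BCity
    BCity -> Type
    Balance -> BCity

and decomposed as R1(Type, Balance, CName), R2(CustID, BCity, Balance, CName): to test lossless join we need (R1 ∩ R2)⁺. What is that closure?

R1 ∩ R2 = {Balance, CName}.
CName → CustID, BCity applies, adding CustID, BCity
BCity → Type applies, adding Type
Closure: {CustID, BCity, Type, Balance, CName}.

CustID, BCity, Type, Balance, CName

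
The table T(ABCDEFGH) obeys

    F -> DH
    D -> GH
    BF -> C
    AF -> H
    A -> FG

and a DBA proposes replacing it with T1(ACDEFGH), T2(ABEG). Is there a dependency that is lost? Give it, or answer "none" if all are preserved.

BF -> C

Check BF → C: no single fragment contains all of {BCF}, and the restricted closure of {BF} across the fragments never reaches {C}.
F → DH is preserved.
D → GH is preserved.
AF → H is preserved.
A → FG is preserved.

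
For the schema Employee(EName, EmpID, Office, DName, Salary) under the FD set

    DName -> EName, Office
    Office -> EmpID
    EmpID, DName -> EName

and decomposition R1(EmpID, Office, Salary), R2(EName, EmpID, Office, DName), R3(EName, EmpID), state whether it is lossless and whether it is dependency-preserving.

Lossless test (chase): applying each FD to every pair of rows produces no changes in the tableau, so no row becomes fully distinguished — the join is lossy.
Dependency preservation: every FD's attributes lie within a single fragment, so each can be enforced locally — preserved.

lossy but dependency-preserving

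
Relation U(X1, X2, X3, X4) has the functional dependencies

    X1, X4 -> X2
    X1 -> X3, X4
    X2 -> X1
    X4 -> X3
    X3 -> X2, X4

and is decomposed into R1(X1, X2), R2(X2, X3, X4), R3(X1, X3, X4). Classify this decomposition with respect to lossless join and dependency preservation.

lossless and dependency-preserving

Lossless test (chase): Rows 1 and 3 agree on X1; apply X1→X3, X4 and equate their X3, X4 entries. Rows 1 and 2 agree on X2; apply X2→X1 and equate their X1 entries. Rows 1 and 3 agree on X3; apply X3→X2, X4 and equate their X2, X4 entries. Row 1 is now all distinguished symbols — the join is lossless.
Dependency preservation: X1, X4 → X2 is not contained in any single fragment, but the restricted closure of its left-hand side across the fragments still reaches the right-hand side; the remaining FDs each lie inside some fragment. All dependencies are preserved.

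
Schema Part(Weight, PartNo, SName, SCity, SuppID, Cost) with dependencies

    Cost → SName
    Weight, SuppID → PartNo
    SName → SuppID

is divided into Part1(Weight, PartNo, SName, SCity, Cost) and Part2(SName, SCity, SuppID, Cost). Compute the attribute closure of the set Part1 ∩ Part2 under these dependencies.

SName, SCity, SuppID, Cost

Part1 ∩ Part2 = {SName, SCity, Cost}.
SName → SuppID applies, adding SuppID
Closure: {SName, SCity, SuppID, Cost}.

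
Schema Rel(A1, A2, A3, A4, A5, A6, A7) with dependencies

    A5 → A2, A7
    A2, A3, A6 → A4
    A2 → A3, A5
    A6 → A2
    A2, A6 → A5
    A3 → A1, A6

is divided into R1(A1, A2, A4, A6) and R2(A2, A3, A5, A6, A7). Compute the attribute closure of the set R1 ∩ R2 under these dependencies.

A1, A2, A3, A4, A5, A6, A7

R1 ∩ R2 = {A2, A6}.
A2 → A3, A5 applies, adding A3, A5
A3 → A1, A6 applies, adding A1
A5 → A2, A7 applies, adding A7
A2, A3, A6 → A4 applies, adding A4
Closure: {A1, A2, A3, A4, A5, A6, A7}.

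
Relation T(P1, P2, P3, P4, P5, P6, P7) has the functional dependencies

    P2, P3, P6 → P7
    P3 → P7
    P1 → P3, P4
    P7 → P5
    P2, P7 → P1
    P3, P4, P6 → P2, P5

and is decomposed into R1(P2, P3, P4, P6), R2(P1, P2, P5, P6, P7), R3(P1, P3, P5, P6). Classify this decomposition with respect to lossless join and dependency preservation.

lossless but not dependency-preserving

Lossless test (chase): Rows 1 and 3 agree on P3; apply P3→P7 and equate their P7 entries. Rows 2 and 3 agree on P1; apply P1→P3, P4 and equate their P3, P4 entries. Rows 1 and 3 agree on P7; apply P7→P5 and equate their P5 entries. Rows 2 and 3 agree on P3, P4, P6; apply P3, P4, P6→P2, P5 and equate their P2, P5 entries. Rows 1 and 2 agree on P2, P3, P6; apply P2, P3, P6→P7 and equate their P7 entries. Rows 1 and 2 agree on P2, P7; apply P2, P7→P1 and equate their P1 entries. Rows 1 and 2 agree on P1; apply P1→P3, P4 and equate their P3, P4 entries. Row 1 is now all distinguished symbols — the join is lossless.
Dependency preservation: the restricted closure of {P2, P3, P6} across the fragments never reaches {P7}, so P2, P3, P6 → P7 cannot be enforced without a join — not preserved.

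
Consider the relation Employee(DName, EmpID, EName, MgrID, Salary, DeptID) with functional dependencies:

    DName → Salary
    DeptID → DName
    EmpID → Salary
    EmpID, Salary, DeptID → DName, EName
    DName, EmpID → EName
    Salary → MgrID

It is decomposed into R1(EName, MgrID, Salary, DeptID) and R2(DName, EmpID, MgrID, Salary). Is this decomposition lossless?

Common attributes: R1 ∩ R2 = {MgrID, Salary}.
No dependency enlarges {MgrID, Salary}, so (MgrID, Salary)⁺ = {MgrID, Salary}.
The closure contains neither all of R1 = {EName, MgrID, Salary, DeptID} nor all of R2 = {DName, EmpID, MgrID, Salary}, so the common attributes are not a superkey of either fragment. The join is lossy.

No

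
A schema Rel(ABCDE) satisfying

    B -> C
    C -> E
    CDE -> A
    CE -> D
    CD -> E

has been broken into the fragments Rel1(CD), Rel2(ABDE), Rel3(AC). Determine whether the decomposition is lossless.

No

Chase test. Columns are ABCDE; row i has aⱼ where attribute j ∈ Reli, else bᵢⱼ.
Initial tableau (one row per fragment):
  row 1: b11 b12 a3 a4 b15
  row 2: a1 a2 b23 a4 a5
  row 3: a1 b32 a3 b34 b35
Rows 1 and 3 agree on C; apply C→E and equate their E entries.
Rows 1 and 3 agree on CE; apply CE→D and equate their D entries.
Rows 1 and 3 agree on CDE; apply CDE→A and equate their A entries.
No row becomes fully distinguished — the join is lossy.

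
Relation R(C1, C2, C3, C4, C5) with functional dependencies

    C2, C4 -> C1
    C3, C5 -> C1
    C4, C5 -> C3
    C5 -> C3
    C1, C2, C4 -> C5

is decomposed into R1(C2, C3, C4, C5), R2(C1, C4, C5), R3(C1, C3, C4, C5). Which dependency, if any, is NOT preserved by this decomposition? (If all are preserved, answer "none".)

C2, C4 → C1: restricted closure across fragments reaches C1.
C3, C5 → C1 lies within R3.
C4, C5 → C3 lies within R1.
C5 → C3 lies within R1.
C1, C2, C4 → C5: restricted closure across fragments reaches C5.
Every dependency is enforceable on the fragments, so the decomposition is dependency-preserving.

none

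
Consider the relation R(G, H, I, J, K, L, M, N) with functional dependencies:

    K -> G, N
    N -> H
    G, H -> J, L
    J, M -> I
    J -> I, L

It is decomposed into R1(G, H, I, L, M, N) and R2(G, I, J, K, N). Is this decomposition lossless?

No

Common attributes: R1 ∩ R2 = {G, I, N}.
Closure of {G, I, N}: N → H applies, adding H; G, H → J, L applies, adding J, L. So (G, I, N)⁺ = {G, H, I, J, L, N}.
The closure contains neither all of R1 = {G, H, I, L, M, N} nor all of R2 = {G, I, J, K, N}, so the common attributes are not a superkey of either fragment. The join is lossy.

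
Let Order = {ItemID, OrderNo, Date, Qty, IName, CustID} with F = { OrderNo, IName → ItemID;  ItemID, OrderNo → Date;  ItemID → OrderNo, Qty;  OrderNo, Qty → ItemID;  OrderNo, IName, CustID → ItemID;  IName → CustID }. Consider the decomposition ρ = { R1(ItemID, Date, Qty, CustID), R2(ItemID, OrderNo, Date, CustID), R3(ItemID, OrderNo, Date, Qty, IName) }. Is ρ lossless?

Chase test. Columns are ItemID, OrderNo, Date, Qty, IName, CustID; row i has aⱼ where attribute j ∈ Ri, else bᵢⱼ.
Initial tableau (one row per fragment):
  row 1: a1 b12 a3 a4 b15 a6
  row 2: a1 a2 a3 b24 b25 a6
  row 3: a1 a2 a3 a4 a5 b36
Rows 1 and 2 agree on ItemID; apply ItemID→OrderNo, Qty and equate their OrderNo, Qty entries.
No row becomes fully distinguished — the join is lossy.

No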